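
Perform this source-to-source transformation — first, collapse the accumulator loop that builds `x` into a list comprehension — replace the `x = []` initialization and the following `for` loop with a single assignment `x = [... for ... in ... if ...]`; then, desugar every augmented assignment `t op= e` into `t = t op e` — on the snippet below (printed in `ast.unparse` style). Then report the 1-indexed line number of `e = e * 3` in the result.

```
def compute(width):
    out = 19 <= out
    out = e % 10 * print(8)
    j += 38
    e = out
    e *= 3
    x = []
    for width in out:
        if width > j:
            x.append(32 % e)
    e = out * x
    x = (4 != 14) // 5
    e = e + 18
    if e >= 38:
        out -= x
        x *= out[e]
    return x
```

Transformed code:
def compute(width):
    out = 19 <= out
    out = e % 10 * print(8)
    j = j + 38
    e = out
    e = e * 3
    x = [32 % e for width in out if width > j]
    e = out * x
    x = (4 != 14) // 5
    e = e + 18
    if e >= 38:
        out = out - x
        x = x * out[e]
    return x

6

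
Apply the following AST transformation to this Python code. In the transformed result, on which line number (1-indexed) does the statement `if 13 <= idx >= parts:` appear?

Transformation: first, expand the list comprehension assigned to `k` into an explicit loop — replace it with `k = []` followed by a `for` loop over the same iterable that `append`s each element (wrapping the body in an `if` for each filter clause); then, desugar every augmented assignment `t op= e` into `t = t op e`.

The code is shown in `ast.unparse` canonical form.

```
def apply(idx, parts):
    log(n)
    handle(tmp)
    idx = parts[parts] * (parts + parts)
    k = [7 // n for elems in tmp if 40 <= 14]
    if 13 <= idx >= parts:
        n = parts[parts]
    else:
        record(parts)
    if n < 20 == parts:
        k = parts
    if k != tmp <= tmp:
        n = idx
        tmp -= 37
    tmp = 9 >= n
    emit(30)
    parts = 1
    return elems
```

Transformed code:
def apply(idx, parts):
    log(n)
    handle(tmp)
    idx = parts[parts] * (parts + parts)
    k = []
    for elems in tmp:
        if 40 <= 14:
            k.append(7 // n)
    if 13 <= idx >= parts:
        n = parts[parts]
    else:
        record(parts)
    if n < 20 == parts:
        k = parts
    if k != tmp <= tmp:
        n = idx
        tmp = tmp - 37
    tmp = 9 >= n
    emit(30)
    parts = 1
    return elems

9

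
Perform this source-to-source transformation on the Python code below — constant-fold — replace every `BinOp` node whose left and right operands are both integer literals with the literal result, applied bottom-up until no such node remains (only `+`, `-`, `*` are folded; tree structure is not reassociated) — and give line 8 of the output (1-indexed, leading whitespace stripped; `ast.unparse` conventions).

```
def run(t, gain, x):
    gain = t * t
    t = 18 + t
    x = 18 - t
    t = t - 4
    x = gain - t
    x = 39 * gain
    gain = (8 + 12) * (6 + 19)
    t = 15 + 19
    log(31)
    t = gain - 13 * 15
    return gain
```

gain = 500

Transformed code:
def run(t, gain, x):
    gain = t * t
    t = 18 + t
    x = 18 - t
    t = t - 4
    x = gain - t
    x = 39 * gain
    gain = 500
    t = 34
    log(31)
    t = gain - 195
    return gain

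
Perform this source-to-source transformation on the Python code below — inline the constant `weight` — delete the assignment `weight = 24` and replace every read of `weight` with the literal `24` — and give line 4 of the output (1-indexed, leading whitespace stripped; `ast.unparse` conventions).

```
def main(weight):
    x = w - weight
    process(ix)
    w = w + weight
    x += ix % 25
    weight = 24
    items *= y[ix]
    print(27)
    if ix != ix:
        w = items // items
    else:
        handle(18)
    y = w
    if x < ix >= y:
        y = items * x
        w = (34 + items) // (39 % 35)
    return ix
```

Transformed code:
def main(weight):
    x = w - 24
    process(ix)
    w = w + 24
    x += ix % 25
    items *= y[ix]
    print(27)
    if ix != ix:
        w = items // items
    else:
        handle(18)
    y = w
    if x < ix >= y:
        y = items * x
        w = (34 + items) // (39 % 35)
    return ix

w = w + 24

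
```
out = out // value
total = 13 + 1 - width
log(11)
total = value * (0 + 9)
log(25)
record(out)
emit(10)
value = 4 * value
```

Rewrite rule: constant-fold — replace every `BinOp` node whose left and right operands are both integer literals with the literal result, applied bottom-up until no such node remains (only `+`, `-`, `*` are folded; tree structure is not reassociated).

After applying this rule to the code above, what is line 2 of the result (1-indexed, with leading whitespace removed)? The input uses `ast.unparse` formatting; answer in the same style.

total = 14 - width

Transformed code:
out = out // value
total = 14 - width
log(11)
total = value * 9
log(25)
record(out)
emit(10)
value = 4 * value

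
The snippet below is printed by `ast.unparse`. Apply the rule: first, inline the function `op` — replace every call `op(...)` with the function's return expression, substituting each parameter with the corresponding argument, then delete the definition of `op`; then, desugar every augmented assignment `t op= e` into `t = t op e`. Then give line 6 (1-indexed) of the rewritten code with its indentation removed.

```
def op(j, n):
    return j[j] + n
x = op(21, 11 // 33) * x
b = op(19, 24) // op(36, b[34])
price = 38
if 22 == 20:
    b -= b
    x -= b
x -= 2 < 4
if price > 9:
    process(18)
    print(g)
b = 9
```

Transformed code:
x = (21[21] + 11 // 33) * x
b = (19[19] + 24) // (36[36] + b[34])
price = 38
if 22 == 20:
    b = b - b
    x = x - b
x = x - (2 < 4)
if price > 9:
    process(18)
    print(g)
b = 9

x = x - b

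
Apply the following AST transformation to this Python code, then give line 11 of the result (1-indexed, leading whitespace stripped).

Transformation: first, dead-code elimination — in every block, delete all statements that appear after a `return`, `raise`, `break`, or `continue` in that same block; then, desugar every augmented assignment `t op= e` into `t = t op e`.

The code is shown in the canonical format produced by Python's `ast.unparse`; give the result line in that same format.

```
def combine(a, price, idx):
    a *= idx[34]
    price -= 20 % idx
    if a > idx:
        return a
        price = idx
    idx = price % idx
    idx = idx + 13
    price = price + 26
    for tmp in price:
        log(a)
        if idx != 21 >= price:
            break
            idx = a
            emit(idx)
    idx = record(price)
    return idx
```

Transformed code:
def combine(a, price, idx):
    a = a * idx[34]
    price = price - 20 % idx
    if a > idx:
        return a
    idx = price % idx
    idx = idx + 13
    price = price + 26
    for tmp in price:
        log(a)
        if idx != 21 >= price:
            break
    idx = record(price)
    return idx

if idx != 21 >= price:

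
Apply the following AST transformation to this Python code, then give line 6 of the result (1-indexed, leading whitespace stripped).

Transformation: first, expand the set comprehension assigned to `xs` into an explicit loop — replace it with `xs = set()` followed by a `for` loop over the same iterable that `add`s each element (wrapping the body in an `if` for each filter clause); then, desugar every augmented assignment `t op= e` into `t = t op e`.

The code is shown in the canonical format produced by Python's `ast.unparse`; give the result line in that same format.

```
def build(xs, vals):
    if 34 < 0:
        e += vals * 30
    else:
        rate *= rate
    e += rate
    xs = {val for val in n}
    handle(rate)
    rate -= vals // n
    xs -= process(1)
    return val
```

Transformed code:
def build(xs, vals):
    if 34 < 0:
        e = e + vals * 30
    else:
        rate = rate * rate
    e = e + rate
    xs = set()
    for val in n:
        xs.add(val)
    handle(rate)
    rate = rate - vals // n
    xs = xs - process(1)
    return val

e = e + rate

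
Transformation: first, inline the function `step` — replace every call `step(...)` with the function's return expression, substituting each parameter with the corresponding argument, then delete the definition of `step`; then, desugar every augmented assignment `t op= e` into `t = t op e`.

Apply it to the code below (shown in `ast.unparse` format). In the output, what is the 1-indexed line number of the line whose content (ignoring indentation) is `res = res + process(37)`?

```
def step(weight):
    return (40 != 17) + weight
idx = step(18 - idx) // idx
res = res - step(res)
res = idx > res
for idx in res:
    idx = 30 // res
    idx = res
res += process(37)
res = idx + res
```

7

Transformed code:
idx = ((40 != 17) + (18 - idx)) // idx
res = res - ((40 != 17) + res)
res = idx > res
for idx in res:
    idx = 30 // res
    idx = res
res = res + process(37)
res = idx + res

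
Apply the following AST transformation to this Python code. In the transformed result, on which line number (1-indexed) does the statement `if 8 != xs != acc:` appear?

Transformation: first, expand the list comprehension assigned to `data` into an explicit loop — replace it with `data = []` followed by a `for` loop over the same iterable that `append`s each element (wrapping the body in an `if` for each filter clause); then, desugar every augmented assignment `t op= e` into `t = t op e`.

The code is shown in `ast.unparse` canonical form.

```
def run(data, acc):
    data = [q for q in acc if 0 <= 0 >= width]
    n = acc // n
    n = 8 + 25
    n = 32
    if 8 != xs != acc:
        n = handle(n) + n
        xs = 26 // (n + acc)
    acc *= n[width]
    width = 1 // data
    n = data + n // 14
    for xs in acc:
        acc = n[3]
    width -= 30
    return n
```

Transformed code:
def run(data, acc):
    data = []
    for q in acc:
        if 0 <= 0 >= width:
            data.append(q)
    n = acc // n
    n = 8 + 25
    n = 32
    if 8 != xs != acc:
        n = handle(n) + n
        xs = 26 // (n + acc)
    acc = acc * n[width]
    width = 1 // data
    n = data + n // 14
    for xs in acc:
        acc = n[3]
    width = width - 30
    return n

9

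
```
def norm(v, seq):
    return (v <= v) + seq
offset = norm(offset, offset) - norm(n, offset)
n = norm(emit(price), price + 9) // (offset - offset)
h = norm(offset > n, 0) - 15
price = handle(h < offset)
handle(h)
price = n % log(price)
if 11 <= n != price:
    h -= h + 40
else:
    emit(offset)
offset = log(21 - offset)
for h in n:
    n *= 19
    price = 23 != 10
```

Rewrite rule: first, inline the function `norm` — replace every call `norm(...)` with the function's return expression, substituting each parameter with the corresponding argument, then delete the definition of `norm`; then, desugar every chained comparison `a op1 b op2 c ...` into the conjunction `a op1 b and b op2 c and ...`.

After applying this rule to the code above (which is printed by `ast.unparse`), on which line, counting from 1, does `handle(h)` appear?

Transformed code:
offset = (offset <= offset) + offset - ((n <= n) + offset)
n = ((emit(price) <= emit(price)) + (price + 9)) // (offset - offset)
h = ((offset > n) <= (offset > n)) + 0 - 15
price = handle(h < offset)
handle(h)
price = n % log(price)
if 11 <= n and n != price:
    h -= h + 40
else:
    emit(offset)
offset = log(21 - offset)
for h in n:
    n *= 19
    price = 23 != 10

5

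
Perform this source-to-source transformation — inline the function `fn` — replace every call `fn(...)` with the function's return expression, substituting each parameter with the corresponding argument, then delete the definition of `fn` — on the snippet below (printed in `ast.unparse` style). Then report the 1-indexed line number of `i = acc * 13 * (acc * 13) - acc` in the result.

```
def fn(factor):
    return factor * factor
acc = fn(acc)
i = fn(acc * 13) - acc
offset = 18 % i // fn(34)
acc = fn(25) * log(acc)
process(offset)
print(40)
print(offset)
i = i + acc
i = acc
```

2

Transformed code:
acc = acc * acc
i = acc * 13 * (acc * 13) - acc
offset = 18 % i // (34 * 34)
acc = 25 * 25 * log(acc)
process(offset)
print(40)
print(offset)
i = i + acc
i = acc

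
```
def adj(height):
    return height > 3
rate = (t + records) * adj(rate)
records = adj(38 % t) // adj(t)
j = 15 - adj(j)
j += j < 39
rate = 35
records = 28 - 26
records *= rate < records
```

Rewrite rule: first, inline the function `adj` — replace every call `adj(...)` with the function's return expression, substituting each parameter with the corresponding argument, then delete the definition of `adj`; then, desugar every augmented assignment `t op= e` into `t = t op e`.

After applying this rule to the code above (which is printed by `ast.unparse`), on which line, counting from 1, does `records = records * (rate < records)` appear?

7

Transformed code:
rate = (t + records) * (rate > 3)
records = (38 % t > 3) // (t > 3)
j = 15 - (j > 3)
j = j + (j < 39)
rate = 35
records = 28 - 26
records = records * (rate < records)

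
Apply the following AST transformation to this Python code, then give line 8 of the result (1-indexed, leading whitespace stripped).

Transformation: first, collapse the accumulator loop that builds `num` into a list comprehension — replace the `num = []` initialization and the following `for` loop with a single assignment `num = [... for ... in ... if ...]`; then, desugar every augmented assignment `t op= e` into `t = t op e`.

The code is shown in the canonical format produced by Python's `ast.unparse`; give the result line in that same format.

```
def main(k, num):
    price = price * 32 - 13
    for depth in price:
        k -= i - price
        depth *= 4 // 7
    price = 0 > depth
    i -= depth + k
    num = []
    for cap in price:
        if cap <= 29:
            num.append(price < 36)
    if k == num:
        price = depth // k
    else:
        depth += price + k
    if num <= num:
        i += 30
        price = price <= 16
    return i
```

num = [price < 36 for cap in price if cap <= 29]

Transformed code:
def main(k, num):
    price = price * 32 - 13
    for depth in price:
        k = k - (i - price)
        depth = depth * (4 // 7)
    price = 0 > depth
    i = i - (depth + k)
    num = [price < 36 for cap in price if cap <= 29]
    if k == num:
        price = depth // k
    else:
        depth = depth + (price + k)
    if num <= num:
        i = i + 30
        price = price <= 16
    return i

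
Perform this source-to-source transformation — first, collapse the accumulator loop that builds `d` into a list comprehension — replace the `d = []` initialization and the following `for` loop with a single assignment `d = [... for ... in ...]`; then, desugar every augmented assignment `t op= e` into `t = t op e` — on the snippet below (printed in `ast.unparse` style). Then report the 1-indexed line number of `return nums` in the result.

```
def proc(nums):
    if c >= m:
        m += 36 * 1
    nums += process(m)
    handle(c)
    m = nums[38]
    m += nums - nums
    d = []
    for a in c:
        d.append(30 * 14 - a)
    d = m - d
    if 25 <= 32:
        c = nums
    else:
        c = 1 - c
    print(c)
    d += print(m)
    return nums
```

Transformed code:
def proc(nums):
    if c >= m:
        m = m + 36 * 1
    nums = nums + process(m)
    handle(c)
    m = nums[38]
    m = m + (nums - nums)
    d = [30 * 14 - a for a in c]
    d = m - d
    if 25 <= 32:
        c = nums
    else:
        c = 1 - c
    print(c)
    d = d + print(m)
    return nums

16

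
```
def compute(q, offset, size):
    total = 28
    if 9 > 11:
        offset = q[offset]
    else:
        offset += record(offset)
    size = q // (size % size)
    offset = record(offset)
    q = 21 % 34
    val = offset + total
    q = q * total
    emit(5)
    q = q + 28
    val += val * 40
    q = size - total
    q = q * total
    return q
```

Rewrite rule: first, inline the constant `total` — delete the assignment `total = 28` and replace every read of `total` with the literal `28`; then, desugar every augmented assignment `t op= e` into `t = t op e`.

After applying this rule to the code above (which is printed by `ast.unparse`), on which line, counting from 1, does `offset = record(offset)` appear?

Transformed code:
def compute(q, offset, size):
    if 9 > 11:
        offset = q[offset]
    else:
        offset = offset + record(offset)
    size = q // (size % size)
    offset = record(offset)
    q = 21 % 34
    val = offset + 28
    q = q * 28
    emit(5)
    q = q + 28
    val = val + val * 40
    q = size - 28
    q = q * 28
    return q

7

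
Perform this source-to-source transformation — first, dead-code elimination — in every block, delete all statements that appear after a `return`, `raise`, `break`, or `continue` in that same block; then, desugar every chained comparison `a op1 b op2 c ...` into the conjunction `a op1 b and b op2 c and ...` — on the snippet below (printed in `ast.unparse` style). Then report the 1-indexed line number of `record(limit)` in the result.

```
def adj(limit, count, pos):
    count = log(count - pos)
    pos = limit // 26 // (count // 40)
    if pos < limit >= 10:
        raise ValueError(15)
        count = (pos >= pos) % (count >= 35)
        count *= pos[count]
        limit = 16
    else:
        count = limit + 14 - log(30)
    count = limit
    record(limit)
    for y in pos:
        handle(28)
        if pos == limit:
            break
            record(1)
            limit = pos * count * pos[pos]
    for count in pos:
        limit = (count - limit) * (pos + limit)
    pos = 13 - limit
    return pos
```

9

Transformed code:
def adj(limit, count, pos):
    count = log(count - pos)
    pos = limit // 26 // (count // 40)
    if pos < limit and limit >= 10:
        raise ValueError(15)
    else:
        count = limit + 14 - log(30)
    count = limit
    record(limit)
    for y in pos:
        handle(28)
        if pos == limit:
            break
    for count in pos:
        limit = (count - limit) * (pos + limit)
    pos = 13 - limit
    return pos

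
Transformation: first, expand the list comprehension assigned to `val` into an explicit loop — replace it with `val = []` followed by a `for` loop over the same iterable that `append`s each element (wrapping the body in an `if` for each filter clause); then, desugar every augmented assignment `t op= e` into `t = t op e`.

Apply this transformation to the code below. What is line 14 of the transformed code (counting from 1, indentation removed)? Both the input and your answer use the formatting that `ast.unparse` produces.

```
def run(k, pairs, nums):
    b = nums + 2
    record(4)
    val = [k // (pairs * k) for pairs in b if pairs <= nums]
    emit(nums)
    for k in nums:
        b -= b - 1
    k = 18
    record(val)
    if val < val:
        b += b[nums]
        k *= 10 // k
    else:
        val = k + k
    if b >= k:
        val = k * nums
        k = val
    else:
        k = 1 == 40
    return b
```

Transformed code:
def run(k, pairs, nums):
    b = nums + 2
    record(4)
    val = []
    for pairs in b:
        if pairs <= nums:
            val.append(k // (pairs * k))
    emit(nums)
    for k in nums:
        b = b - (b - 1)
    k = 18
    record(val)
    if val < val:
        b = b + b[nums]
        k = k * (10 // k)
    else:
        val = k + k
    if b >= k:
        val = k * nums
        k = val
    else:
        k = 1 == 40
    return b

b = b + b[nums]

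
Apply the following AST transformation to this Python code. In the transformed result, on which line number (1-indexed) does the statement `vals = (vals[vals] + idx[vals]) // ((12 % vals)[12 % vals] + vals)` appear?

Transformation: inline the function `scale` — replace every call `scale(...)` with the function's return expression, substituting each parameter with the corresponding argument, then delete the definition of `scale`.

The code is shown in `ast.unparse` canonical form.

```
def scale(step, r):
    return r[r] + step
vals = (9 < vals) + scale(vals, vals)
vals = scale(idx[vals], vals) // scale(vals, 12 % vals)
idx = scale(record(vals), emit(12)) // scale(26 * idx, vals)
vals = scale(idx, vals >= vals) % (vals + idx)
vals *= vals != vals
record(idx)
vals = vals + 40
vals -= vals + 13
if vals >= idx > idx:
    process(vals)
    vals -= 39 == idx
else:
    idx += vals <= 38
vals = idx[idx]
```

Transformed code:
vals = (9 < vals) + (vals[vals] + vals)
vals = (vals[vals] + idx[vals]) // ((12 % vals)[12 % vals] + vals)
idx = (emit(12)[emit(12)] + record(vals)) // (vals[vals] + 26 * idx)
vals = ((vals >= vals)[vals >= vals] + idx) % (vals + idx)
vals *= vals != vals
record(idx)
vals = vals + 40
vals -= vals + 13
if vals >= idx > idx:
    process(vals)
    vals -= 39 == idx
else:
    idx += vals <= 38
vals = idx[idx]

2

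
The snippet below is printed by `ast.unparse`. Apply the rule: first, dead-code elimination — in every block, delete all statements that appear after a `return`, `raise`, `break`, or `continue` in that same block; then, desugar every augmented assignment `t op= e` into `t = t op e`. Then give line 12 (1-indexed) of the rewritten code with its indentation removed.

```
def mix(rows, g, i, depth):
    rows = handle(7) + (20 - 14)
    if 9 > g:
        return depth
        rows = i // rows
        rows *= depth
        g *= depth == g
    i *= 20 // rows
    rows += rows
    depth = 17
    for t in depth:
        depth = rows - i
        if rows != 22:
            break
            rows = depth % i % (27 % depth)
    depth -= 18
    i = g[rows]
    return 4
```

depth = depth - 18

Transformed code:
def mix(rows, g, i, depth):
    rows = handle(7) + (20 - 14)
    if 9 > g:
        return depth
    i = i * (20 // rows)
    rows = rows + rows
    depth = 17
    for t in depth:
        depth = rows - i
        if rows != 22:
            break
    depth = depth - 18
    i = g[rows]
    return 4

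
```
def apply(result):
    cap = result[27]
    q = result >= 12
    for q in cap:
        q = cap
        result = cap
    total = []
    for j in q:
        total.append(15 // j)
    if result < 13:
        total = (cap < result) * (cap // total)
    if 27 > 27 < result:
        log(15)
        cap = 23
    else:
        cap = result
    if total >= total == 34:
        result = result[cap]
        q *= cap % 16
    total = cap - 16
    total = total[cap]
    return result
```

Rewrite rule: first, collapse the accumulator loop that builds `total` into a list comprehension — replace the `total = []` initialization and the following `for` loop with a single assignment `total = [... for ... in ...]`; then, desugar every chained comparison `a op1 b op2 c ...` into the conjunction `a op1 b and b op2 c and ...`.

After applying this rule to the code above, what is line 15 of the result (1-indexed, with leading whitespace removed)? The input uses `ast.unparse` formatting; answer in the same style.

Transformed code:
def apply(result):
    cap = result[27]
    q = result >= 12
    for q in cap:
        q = cap
        result = cap
    total = [15 // j for j in q]
    if result < 13:
        total = (cap < result) * (cap // total)
    if 27 > 27 and 27 < result:
        log(15)
        cap = 23
    else:
        cap = result
    if total >= total and total == 34:
        result = result[cap]
        q *= cap % 16
    total = cap - 16
    total = total[cap]
    return result

if total >= total and total == 34:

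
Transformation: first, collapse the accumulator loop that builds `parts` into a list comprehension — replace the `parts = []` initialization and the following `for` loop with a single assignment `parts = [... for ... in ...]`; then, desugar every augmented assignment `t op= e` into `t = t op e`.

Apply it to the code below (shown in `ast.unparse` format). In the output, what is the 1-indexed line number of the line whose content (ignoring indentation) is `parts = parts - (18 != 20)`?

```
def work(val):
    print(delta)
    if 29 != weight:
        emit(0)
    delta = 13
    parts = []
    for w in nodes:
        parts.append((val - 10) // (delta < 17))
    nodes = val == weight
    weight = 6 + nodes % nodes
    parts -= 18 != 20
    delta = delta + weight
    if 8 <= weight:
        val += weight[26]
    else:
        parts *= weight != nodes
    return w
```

Transformed code:
def work(val):
    print(delta)
    if 29 != weight:
        emit(0)
    delta = 13
    parts = [(val - 10) // (delta < 17) for w in nodes]
    nodes = val == weight
    weight = 6 + nodes % nodes
    parts = parts - (18 != 20)
    delta = delta + weight
    if 8 <= weight:
        val = val + weight[26]
    else:
        parts = parts * (weight != nodes)
    return w

9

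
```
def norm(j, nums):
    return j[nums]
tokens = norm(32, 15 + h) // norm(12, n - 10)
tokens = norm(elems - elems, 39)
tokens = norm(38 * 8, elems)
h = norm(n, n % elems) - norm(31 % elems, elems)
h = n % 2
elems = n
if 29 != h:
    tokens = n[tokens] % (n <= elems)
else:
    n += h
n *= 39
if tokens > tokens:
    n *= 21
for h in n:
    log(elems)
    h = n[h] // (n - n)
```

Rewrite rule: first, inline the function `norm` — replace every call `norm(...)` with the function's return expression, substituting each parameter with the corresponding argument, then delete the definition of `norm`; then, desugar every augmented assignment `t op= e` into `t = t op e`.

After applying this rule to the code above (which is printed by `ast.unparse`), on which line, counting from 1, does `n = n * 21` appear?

Transformed code:
tokens = 32[15 + h] // 12[n - 10]
tokens = (elems - elems)[39]
tokens = (38 * 8)[elems]
h = n[n % elems] - (31 % elems)[elems]
h = n % 2
elems = n
if 29 != h:
    tokens = n[tokens] % (n <= elems)
else:
    n = n + h
n = n * 39
if tokens > tokens:
    n = n * 21
for h in n:
    log(elems)
    h = n[h] // (n - n)

13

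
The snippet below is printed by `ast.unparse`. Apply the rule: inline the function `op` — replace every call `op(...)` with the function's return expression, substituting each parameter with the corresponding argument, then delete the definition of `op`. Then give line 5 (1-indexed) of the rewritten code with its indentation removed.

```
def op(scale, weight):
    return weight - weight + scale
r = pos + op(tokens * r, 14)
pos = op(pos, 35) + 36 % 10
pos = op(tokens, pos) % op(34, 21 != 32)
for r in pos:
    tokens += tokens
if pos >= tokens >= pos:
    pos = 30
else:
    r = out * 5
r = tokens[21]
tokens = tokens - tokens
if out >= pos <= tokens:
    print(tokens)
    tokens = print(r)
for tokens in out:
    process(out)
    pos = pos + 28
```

tokens += tokens

Transformed code:
r = pos + (14 - 14 + tokens * r)
pos = 35 - 35 + pos + 36 % 10
pos = (pos - pos + tokens) % ((21 != 32) - (21 != 32) + 34)
for r in pos:
    tokens += tokens
if pos >= tokens >= pos:
    pos = 30
else:
    r = out * 5
r = tokens[21]
tokens = tokens - tokens
if out >= pos <= tokens:
    print(tokens)
    tokens = print(r)
for tokens in out:
    process(out)
    pos = pos + 28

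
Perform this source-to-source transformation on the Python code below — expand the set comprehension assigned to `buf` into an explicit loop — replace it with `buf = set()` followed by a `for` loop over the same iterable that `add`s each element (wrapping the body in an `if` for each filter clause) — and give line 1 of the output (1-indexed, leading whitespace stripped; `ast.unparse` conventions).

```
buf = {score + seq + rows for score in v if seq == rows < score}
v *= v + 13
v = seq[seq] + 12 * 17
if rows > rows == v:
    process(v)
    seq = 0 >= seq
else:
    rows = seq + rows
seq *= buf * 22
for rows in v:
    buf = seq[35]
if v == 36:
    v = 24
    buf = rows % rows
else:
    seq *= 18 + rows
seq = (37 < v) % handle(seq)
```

Transformed code:
buf = set()
for score in v:
    if seq == rows < score:
        buf.add(score + seq + rows)
v *= v + 13
v = seq[seq] + 12 * 17
if rows > rows == v:
    process(v)
    seq = 0 >= seq
else:
    rows = seq + rows
seq *= buf * 22
for rows in v:
    buf = seq[35]
if v == 36:
    v = 24
    buf = rows % rows
else:
    seq *= 18 + rows
seq = (37 < v) % handle(seq)

buf = set()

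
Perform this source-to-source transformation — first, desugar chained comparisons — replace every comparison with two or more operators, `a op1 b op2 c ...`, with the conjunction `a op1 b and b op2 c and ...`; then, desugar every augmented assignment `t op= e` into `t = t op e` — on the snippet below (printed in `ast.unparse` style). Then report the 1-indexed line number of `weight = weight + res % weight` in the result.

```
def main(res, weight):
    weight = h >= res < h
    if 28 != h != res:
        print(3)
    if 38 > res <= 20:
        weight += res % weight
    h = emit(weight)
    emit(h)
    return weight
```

6

Transformed code:
def main(res, weight):
    weight = h >= res and res < h
    if 28 != h and h != res:
        print(3)
    if 38 > res and res <= 20:
        weight = weight + res % weight
    h = emit(weight)
    emit(h)
    return weight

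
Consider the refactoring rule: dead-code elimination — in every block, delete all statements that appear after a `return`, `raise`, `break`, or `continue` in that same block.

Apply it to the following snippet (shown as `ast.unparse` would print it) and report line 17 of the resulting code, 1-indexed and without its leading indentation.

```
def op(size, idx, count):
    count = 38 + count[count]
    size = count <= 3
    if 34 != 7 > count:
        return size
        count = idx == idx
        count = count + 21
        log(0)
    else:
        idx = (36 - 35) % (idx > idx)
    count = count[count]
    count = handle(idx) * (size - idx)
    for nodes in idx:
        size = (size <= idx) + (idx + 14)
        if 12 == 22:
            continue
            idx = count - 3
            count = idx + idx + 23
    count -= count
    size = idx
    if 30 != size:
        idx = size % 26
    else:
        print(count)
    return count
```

idx = size % 26

Transformed code:
def op(size, idx, count):
    count = 38 + count[count]
    size = count <= 3
    if 34 != 7 > count:
        return size
    else:
        idx = (36 - 35) % (idx > idx)
    count = count[count]
    count = handle(idx) * (size - idx)
    for nodes in idx:
        size = (size <= idx) + (idx + 14)
        if 12 == 22:
            continue
    count -= count
    size = idx
    if 30 != size:
        idx = size % 26
    else:
        print(count)
    return count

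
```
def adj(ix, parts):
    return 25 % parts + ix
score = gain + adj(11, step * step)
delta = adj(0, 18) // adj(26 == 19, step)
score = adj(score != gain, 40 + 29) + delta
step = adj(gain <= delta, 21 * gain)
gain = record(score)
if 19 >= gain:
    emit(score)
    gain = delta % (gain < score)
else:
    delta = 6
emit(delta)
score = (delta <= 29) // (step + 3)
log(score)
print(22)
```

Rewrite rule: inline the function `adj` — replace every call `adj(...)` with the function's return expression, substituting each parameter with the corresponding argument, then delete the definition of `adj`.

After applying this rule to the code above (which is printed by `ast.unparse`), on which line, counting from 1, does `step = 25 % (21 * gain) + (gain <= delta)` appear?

Transformed code:
score = gain + (25 % (step * step) + 11)
delta = (25 % 18 + 0) // (25 % step + (26 == 19))
score = 25 % (40 + 29) + (score != gain) + delta
step = 25 % (21 * gain) + (gain <= delta)
gain = record(score)
if 19 >= gain:
    emit(score)
    gain = delta % (gain < score)
else:
    delta = 6
emit(delta)
score = (delta <= 29) // (step + 3)
log(score)
print(22)

4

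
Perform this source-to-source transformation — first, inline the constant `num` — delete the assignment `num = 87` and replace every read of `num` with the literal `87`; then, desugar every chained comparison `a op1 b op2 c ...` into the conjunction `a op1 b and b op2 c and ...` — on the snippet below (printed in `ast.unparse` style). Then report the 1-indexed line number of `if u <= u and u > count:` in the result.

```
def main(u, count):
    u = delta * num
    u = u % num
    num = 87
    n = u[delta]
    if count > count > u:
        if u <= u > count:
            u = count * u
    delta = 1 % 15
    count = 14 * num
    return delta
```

Transformed code:
def main(u, count):
    u = delta * 87
    u = u % 87
    n = u[delta]
    if count > count and count > u:
        if u <= u and u > count:
            u = count * u
    delta = 1 % 15
    count = 14 * 87
    return delta

6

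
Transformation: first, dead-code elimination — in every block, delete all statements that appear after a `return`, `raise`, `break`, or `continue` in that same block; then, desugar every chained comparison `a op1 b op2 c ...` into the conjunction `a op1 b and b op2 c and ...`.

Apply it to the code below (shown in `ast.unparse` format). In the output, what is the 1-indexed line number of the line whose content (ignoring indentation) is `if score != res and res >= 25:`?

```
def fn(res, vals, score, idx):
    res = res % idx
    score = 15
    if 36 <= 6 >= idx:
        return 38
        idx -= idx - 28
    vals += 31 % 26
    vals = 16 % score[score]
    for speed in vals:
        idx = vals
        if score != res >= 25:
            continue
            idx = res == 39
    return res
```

10

Transformed code:
def fn(res, vals, score, idx):
    res = res % idx
    score = 15
    if 36 <= 6 and 6 >= idx:
        return 38
    vals += 31 % 26
    vals = 16 % score[score]
    for speed in vals:
        idx = vals
        if score != res and res >= 25:
            continue
    return res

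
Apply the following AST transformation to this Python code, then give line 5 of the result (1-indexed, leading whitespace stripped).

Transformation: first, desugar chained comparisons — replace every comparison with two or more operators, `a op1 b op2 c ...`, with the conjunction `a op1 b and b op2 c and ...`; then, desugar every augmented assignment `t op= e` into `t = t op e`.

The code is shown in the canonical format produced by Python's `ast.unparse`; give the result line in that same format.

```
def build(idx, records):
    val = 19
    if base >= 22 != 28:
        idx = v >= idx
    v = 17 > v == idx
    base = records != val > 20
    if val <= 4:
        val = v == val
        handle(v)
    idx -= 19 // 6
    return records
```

Transformed code:
def build(idx, records):
    val = 19
    if base >= 22 and 22 != 28:
        idx = v >= idx
    v = 17 > v and v == idx
    base = records != val and val > 20
    if val <= 4:
        val = v == val
        handle(v)
    idx = idx - 19 // 6
    return records

v = 17 > v and v == idx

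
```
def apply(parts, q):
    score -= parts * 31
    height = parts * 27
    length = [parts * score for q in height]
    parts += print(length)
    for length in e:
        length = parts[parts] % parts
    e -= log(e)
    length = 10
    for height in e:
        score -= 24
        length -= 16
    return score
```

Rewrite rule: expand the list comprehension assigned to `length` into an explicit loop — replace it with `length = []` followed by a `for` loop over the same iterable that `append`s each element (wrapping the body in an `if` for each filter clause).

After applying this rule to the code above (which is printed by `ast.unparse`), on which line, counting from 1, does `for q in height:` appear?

5

Transformed code:
def apply(parts, q):
    score -= parts * 31
    height = parts * 27
    length = []
    for q in height:
        length.append(parts * score)
    parts += print(length)
    for length in e:
        length = parts[parts] % parts
    e -= log(e)
    length = 10
    for height in e:
        score -= 24
        length -= 16
    return score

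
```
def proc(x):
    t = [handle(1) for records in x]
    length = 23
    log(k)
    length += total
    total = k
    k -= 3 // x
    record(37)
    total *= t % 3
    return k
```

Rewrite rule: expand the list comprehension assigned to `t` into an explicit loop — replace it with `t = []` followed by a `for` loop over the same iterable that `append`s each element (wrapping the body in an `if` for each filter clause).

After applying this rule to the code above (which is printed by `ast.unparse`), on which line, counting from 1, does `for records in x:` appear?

Transformed code:
def proc(x):
    t = []
    for records in x:
        t.append(handle(1))
    length = 23
    log(k)
    length += total
    total = k
    k -= 3 // x
    record(37)
    total *= t % 3
    return k

3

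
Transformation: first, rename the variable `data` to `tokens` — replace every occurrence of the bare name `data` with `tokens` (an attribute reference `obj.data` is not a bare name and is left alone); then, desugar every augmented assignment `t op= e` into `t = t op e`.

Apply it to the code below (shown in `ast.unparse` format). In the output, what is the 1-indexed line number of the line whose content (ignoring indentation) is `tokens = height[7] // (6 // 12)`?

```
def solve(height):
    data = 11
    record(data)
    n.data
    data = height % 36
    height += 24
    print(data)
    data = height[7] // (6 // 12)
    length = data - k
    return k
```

Transformed code:
def solve(height):
    tokens = 11
    record(tokens)
    n.data
    tokens = height % 36
    height = height + 24
    print(tokens)
    tokens = height[7] // (6 // 12)
    length = tokens - k
    return k

8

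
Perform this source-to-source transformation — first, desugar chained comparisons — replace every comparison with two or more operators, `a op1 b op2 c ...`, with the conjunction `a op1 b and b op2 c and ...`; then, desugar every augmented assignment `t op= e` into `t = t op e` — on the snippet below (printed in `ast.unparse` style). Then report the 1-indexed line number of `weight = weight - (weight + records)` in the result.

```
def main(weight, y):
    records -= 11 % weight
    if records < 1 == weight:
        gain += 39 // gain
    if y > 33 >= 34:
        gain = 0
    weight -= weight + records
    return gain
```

7

Transformed code:
def main(weight, y):
    records = records - 11 % weight
    if records < 1 and 1 == weight:
        gain = gain + 39 // gain
    if y > 33 and 33 >= 34:
        gain = 0
    weight = weight - (weight + records)
    return gain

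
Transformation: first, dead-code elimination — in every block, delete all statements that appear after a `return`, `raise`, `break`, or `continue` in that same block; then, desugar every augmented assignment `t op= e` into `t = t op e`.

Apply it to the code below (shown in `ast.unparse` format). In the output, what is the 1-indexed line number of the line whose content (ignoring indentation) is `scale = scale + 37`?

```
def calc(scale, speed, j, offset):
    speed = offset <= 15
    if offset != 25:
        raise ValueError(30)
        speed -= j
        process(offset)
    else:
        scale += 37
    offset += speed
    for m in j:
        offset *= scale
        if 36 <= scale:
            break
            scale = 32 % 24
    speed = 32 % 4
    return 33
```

Transformed code:
def calc(scale, speed, j, offset):
    speed = offset <= 15
    if offset != 25:
        raise ValueError(30)
    else:
        scale = scale + 37
    offset = offset + speed
    for m in j:
        offset = offset * scale
        if 36 <= scale:
            break
    speed = 32 % 4
    return 33

6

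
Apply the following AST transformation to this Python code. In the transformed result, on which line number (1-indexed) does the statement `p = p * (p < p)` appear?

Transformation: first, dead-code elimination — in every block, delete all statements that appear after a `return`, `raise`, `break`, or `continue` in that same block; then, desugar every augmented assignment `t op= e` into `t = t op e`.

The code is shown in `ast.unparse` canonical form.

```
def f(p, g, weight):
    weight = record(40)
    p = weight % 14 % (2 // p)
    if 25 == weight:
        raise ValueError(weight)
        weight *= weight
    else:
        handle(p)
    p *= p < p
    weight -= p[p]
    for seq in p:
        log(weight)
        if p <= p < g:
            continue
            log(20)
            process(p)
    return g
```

8

Transformed code:
def f(p, g, weight):
    weight = record(40)
    p = weight % 14 % (2 // p)
    if 25 == weight:
        raise ValueError(weight)
    else:
        handle(p)
    p = p * (p < p)
    weight = weight - p[p]
    for seq in p:
        log(weight)
        if p <= p < g:
            continue
    return g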